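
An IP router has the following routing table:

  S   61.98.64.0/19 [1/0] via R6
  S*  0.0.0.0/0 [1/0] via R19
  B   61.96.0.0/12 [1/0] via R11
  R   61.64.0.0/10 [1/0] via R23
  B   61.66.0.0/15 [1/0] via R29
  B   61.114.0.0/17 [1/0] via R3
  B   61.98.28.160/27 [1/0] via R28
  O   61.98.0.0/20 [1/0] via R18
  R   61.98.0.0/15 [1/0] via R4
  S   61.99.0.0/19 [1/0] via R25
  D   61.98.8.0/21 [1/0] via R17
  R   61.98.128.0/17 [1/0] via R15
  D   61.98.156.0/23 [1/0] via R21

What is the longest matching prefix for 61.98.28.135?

61.98.0.0/15

Entries matching 61.98.28.135:
  0.0.0.0/0 (default, matches everything)
  61.64.0.0/10 (61.64.0.0 - 61.127.255.255)
  61.96.0.0/12 (61.96.0.0 - 61.111.255.255)
  61.98.0.0/15 (61.98.0.0 - 61.99.255.255)
Most specific is 61.98.0.0/15.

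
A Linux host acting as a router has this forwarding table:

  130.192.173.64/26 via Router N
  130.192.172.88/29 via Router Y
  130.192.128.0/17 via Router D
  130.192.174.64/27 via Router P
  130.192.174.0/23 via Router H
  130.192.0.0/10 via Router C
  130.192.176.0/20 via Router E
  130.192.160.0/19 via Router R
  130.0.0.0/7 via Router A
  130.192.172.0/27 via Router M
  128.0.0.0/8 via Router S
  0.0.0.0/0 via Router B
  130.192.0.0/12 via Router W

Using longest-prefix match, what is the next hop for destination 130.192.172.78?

Router R

Routes whose prefix contains 130.192.172.78:
  0.0.0.0/0 (default, matches everything) -> Router B
  130.0.0.0/7 (130.0.0.0 - 131.255.255.255) -> Router A
  130.192.0.0/10 (130.192.0.0 - 130.255.255.255) -> Router C
  130.192.0.0/12 (130.192.0.0 - 130.207.255.255) -> Router W
  130.192.128.0/17 (130.192.128.0 - 130.192.255.255) -> Router D
  130.192.160.0/19 (130.192.160.0 - 130.192.191.255) -> Router R
More-specific entries that do NOT match:
  130.192.172.88/29 (130.192.172.88 - 130.192.172.95) does not contain 130.192.172.78
  130.192.174.64/27 (130.192.174.64 - 130.192.174.95) does not contain 130.192.172.78
  130.192.172.0/27 (130.192.172.0 - 130.192.172.31) does not contain 130.192.172.78
  130.192.173.64/26 (130.192.173.64 - 130.192.173.127) does not contain 130.192.172.78
  130.192.174.0/23 (130.192.174.0 - 130.192.175.255) does not contain 130.192.172.78
  130.192.176.0/20 (130.192.176.0 - 130.192.191.255) does not contain 130.192.172.78
Longest matching prefix is /19 -> next hop Router R.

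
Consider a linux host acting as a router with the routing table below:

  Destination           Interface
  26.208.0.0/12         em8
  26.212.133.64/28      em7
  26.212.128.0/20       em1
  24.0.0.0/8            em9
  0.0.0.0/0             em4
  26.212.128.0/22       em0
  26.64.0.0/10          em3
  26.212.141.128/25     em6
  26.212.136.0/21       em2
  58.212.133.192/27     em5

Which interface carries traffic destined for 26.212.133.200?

em1

Routes whose prefix contains 26.212.133.200:
  0.0.0.0/0 (default, matches everything) -> em4
  26.208.0.0/12 (26.208.0.0 - 26.223.255.255) -> em8
  26.212.128.0/20 (26.212.128.0 - 26.212.143.255) -> em1
More-specific entries that do NOT match:
  26.212.133.64/28 (26.212.133.64 - 26.212.133.79) does not contain 26.212.133.200
  58.212.133.192/27 (58.212.133.192 - 58.212.133.223) does not contain 26.212.133.200
  26.212.141.128/25 (26.212.141.128 - 26.212.141.255) does not contain 26.212.133.200
  26.212.128.0/22 (26.212.128.0 - 26.212.131.255) does not contain 26.212.133.200
  26.212.136.0/21 (26.212.136.0 - 26.212.143.255) does not contain 26.212.133.200
Longest matching prefix is /20 -> interface em1.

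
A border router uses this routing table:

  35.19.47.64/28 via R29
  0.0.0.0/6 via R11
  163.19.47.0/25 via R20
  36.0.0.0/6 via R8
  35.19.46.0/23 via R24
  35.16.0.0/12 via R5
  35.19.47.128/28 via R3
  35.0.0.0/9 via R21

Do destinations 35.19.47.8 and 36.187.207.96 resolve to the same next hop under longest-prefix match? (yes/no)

no

35.19.47.8: longest match 35.19.46.0/23 -> R24
36.187.207.96: longest match 36.0.0.0/6 -> R8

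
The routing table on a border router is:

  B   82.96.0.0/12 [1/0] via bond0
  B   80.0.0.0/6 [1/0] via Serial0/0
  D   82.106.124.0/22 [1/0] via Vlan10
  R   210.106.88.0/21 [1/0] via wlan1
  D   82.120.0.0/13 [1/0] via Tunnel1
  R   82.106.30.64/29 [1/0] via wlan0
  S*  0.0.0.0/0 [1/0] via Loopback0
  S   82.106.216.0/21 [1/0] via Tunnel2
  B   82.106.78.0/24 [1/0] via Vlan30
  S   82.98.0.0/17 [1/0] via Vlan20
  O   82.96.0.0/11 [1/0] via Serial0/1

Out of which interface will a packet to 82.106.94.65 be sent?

bond0

Routes whose prefix contains 82.106.94.65:
  0.0.0.0/0 (default, matches everything) -> Loopback0
  80.0.0.0/6 (80.0.0.0 - 83.255.255.255) -> Serial0/0
  82.96.0.0/11 (82.96.0.0 - 82.127.255.255) -> Serial0/1
  82.96.0.0/12 (82.96.0.0 - 82.111.255.255) -> bond0
More-specific entries that do NOT match:
  82.106.30.64/29 (82.106.30.64 - 82.106.30.71) does not contain 82.106.94.65
  82.106.78.0/24 (82.106.78.0 - 82.106.78.255) does not contain 82.106.94.65
  82.106.124.0/22 (82.106.124.0 - 82.106.127.255) does not contain 82.106.94.65
  210.106.88.0/21 (210.106.88.0 - 210.106.95.255) does not contain 82.106.94.65
  82.106.216.0/21 (82.106.216.0 - 82.106.223.255) does not contain 82.106.94.65
  82.98.0.0/17 (82.98.0.0 - 82.98.127.255) does not contain 82.106.94.65
  82.120.0.0/13 (82.120.0.0 - 82.127.255.255) does not contain 82.106.94.65
Longest matching prefix is /12 -> interface bond0.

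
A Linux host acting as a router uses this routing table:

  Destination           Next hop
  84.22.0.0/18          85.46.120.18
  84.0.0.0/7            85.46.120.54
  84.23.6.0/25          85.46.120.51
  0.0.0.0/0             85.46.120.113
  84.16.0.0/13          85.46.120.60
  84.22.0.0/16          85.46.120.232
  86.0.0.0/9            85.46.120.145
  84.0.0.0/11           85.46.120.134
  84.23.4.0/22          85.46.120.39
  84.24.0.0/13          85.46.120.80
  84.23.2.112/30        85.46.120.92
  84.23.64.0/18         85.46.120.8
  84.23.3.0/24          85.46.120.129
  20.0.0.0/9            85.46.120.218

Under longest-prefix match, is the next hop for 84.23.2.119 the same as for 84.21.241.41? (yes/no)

yes

84.23.2.119: longest match 84.16.0.0/13 -> 85.46.120.60
84.21.241.41: longest match 84.16.0.0/13 -> 85.46.120.60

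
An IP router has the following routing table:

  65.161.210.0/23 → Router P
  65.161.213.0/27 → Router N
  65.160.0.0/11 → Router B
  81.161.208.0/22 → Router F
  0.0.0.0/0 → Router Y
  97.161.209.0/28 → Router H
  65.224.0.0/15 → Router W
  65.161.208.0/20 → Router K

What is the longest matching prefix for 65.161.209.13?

65.161.208.0/20

Entries matching 65.161.209.13:
  0.0.0.0/0 (default, matches everything)
  65.160.0.0/11 (65.160.0.0 - 65.191.255.255)
  65.161.208.0/20 (65.161.208.0 - 65.161.223.255)
Most specific is 65.161.208.0/20.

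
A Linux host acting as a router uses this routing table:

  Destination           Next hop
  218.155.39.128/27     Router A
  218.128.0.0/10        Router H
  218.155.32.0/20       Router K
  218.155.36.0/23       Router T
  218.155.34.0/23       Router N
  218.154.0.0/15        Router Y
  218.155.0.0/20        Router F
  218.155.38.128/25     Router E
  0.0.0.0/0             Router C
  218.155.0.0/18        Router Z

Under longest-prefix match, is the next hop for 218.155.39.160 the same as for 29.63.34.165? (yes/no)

no

218.155.39.160: longest match 218.155.32.0/20 -> Router K
29.63.34.165: longest match 0.0.0.0/0 -> Router C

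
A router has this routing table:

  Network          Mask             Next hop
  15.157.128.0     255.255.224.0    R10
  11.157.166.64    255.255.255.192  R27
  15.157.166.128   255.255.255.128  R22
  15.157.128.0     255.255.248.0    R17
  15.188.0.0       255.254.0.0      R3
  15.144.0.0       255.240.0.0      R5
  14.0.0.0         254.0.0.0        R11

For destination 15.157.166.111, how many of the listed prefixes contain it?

2

Prefixes containing 15.157.166.111:
  14.0.0.0/7 (14.0.0.0 - 15.255.255.255)
  15.144.0.0/12 (15.144.0.0 - 15.159.255.255)
Total matching entries: 2.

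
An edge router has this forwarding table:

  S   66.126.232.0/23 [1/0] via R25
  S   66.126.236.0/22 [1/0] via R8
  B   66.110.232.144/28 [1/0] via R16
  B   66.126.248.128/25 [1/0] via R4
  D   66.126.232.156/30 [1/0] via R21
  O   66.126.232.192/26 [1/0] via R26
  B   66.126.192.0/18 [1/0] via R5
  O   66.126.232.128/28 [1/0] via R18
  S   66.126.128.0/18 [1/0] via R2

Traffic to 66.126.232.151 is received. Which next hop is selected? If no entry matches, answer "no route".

Routes whose prefix contains 66.126.232.151:
  66.126.192.0/18 (66.126.192.0 - 66.126.255.255) -> R5
  66.126.232.0/23 (66.126.232.0 - 66.126.233.255) -> R25
More-specific entries that do NOT match:
  66.126.232.156/30 (66.126.232.156 - 66.126.232.159) does not contain 66.126.232.151
  66.110.232.144/28 (66.110.232.144 - 66.110.232.159) does not contain 66.126.232.151
  66.126.232.128/28 (66.126.232.128 - 66.126.232.143) does not contain 66.126.232.151
  66.126.232.192/26 (66.126.232.192 - 66.126.232.255) does not contain 66.126.232.151
  66.126.248.128/25 (66.126.248.128 - 66.126.248.255) does not contain 66.126.232.151
Longest matching prefix is /23 -> next hop R25.

R25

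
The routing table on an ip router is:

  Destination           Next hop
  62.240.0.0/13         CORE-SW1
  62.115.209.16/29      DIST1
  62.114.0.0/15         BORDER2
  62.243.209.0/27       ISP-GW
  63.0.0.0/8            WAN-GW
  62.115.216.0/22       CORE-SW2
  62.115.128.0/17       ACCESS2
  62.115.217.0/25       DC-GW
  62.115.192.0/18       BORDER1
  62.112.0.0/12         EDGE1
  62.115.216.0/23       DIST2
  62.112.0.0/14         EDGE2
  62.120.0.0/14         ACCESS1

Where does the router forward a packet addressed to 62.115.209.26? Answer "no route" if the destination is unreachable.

Routes whose prefix contains 62.115.209.26:
  62.112.0.0/12 (62.112.0.0 - 62.127.255.255) -> EDGE1
  62.112.0.0/14 (62.112.0.0 - 62.115.255.255) -> EDGE2
  62.114.0.0/15 (62.114.0.0 - 62.115.255.255) -> BORDER2
  62.115.128.0/17 (62.115.128.0 - 62.115.255.255) -> ACCESS2
  62.115.192.0/18 (62.115.192.0 - 62.115.255.255) -> BORDER1
More-specific entries that do NOT match:
  62.115.209.16/29 (62.115.209.16 - 62.115.209.23) does not contain 62.115.209.26
  62.243.209.0/27 (62.243.209.0 - 62.243.209.31) does not contain 62.115.209.26
  62.115.217.0/25 (62.115.217.0 - 62.115.217.127) does not contain 62.115.209.26
  62.115.216.0/23 (62.115.216.0 - 62.115.217.255) does not contain 62.115.209.26
  62.115.216.0/22 (62.115.216.0 - 62.115.219.255) does not contain 62.115.209.26
Longest matching prefix is /18 -> next hop BORDER1.

BORDER1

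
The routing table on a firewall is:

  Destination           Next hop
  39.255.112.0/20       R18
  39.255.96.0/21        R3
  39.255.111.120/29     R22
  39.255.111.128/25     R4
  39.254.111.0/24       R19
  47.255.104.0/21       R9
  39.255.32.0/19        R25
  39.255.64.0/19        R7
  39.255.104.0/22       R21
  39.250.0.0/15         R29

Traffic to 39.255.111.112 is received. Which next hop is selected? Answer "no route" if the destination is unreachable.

No entry's prefix contains 39.255.111.112; there is no default route.

no route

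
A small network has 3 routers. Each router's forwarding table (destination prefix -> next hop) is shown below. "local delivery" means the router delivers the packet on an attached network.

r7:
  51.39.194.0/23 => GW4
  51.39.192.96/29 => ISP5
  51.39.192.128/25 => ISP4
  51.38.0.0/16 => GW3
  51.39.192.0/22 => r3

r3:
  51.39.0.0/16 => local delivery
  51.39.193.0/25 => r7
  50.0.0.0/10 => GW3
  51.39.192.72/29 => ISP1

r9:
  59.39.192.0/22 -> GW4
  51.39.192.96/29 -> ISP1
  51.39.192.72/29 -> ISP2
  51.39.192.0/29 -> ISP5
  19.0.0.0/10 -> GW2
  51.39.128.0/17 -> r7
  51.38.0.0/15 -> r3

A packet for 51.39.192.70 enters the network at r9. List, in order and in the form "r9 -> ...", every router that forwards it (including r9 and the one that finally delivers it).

r9 -> r7 -> r3

At r9: longest match for 51.39.192.70 is 51.39.128.0/17 -> r7
At r7: longest match for 51.39.192.70 is 51.39.192.0/22 -> r3
At r3: longest match for 51.39.192.70 is 51.39.0.0/16 -> local delivery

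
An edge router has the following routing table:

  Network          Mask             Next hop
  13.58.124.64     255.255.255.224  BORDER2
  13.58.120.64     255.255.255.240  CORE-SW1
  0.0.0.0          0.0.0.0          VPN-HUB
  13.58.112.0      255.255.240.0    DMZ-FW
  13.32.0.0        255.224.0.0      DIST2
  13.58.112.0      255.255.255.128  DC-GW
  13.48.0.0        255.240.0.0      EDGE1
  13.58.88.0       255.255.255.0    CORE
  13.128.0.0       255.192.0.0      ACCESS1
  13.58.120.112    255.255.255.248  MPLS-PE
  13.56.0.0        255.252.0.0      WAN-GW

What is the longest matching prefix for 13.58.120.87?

Entries matching 13.58.120.87:
  0.0.0.0/0 (default, matches everything)
  13.32.0.0/11 (13.32.0.0 - 13.63.255.255)
  13.48.0.0/12 (13.48.0.0 - 13.63.255.255)
  13.56.0.0/14 (13.56.0.0 - 13.59.255.255)
  13.58.112.0/20 (13.58.112.0 - 13.58.127.255)
Most specific is 13.58.112.0/20.

13.58.112.0/20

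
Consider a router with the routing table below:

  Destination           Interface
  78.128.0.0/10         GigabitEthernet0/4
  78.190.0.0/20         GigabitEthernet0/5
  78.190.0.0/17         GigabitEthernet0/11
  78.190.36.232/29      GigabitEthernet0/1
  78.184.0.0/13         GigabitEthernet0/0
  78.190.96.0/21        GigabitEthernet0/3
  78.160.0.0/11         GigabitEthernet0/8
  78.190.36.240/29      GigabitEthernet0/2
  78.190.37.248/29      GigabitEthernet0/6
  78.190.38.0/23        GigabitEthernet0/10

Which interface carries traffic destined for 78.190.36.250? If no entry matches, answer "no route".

Routes whose prefix contains 78.190.36.250:
  78.128.0.0/10 (78.128.0.0 - 78.191.255.255) -> GigabitEthernet0/4
  78.160.0.0/11 (78.160.0.0 - 78.191.255.255) -> GigabitEthernet0/8
  78.184.0.0/13 (78.184.0.0 - 78.191.255.255) -> GigabitEthernet0/0
  78.190.0.0/17 (78.190.0.0 - 78.190.127.255) -> GigabitEthernet0/11
More-specific entries that do NOT match:
  78.190.36.232/29 (78.190.36.232 - 78.190.36.239) does not contain 78.190.36.250
  78.190.36.240/29 (78.190.36.240 - 78.190.36.247) does not contain 78.190.36.250
  78.190.37.248/29 (78.190.37.248 - 78.190.37.255) does not contain 78.190.36.250
  78.190.38.0/23 (78.190.38.0 - 78.190.39.255) does not contain 78.190.36.250
  78.190.96.0/21 (78.190.96.0 - 78.190.103.255) does not contain 78.190.36.250
  78.190.0.0/20 (78.190.0.0 - 78.190.15.255) does not contain 78.190.36.250
Longest matching prefix is /17 -> interface GigabitEthernet0/11.

GigabitEthernet0/11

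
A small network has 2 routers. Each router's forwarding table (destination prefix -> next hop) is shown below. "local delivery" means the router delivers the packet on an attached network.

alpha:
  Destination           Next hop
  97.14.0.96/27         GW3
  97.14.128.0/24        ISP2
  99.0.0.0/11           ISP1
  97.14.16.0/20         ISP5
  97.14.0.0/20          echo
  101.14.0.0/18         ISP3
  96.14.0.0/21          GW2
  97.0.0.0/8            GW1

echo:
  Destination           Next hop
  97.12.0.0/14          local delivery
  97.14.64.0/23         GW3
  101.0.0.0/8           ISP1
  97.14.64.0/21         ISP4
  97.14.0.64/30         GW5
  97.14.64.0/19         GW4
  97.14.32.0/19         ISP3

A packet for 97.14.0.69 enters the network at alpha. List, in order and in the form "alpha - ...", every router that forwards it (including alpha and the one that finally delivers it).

alpha - echo

At alpha: longest match for 97.14.0.69 is 97.14.0.0/20 -> echo
At echo: longest match for 97.14.0.69 is 97.12.0.0/14 -> local delivery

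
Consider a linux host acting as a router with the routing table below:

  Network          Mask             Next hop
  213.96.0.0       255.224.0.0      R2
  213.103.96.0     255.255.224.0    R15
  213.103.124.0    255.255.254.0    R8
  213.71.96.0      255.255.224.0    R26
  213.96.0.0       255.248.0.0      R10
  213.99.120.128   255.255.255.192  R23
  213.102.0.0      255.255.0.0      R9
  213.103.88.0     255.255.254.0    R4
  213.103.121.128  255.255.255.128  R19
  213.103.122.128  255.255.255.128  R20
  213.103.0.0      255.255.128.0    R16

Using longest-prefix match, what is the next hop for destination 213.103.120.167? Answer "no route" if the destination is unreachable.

R15

Routes whose prefix contains 213.103.120.167:
  213.96.0.0/11 (213.96.0.0 - 213.127.255.255) -> R2
  213.96.0.0/13 (213.96.0.0 - 213.103.255.255) -> R10
  213.103.0.0/17 (213.103.0.0 - 213.103.127.255) -> R16
  213.103.96.0/19 (213.103.96.0 - 213.103.127.255) -> R15
More-specific entries that do NOT match:
  213.99.120.128/26 (213.99.120.128 - 213.99.120.191) does not contain 213.103.120.167
  213.103.121.128/25 (213.103.121.128 - 213.103.121.255) does not contain 213.103.120.167
  213.103.122.128/25 (213.103.122.128 - 213.103.122.255) does not contain 213.103.120.167
  213.103.124.0/23 (213.103.124.0 - 213.103.125.255) does not contain 213.103.120.167
  213.103.88.0/23 (213.103.88.0 - 213.103.89.255) does not contain 213.103.120.167
Longest matching prefix is /19 -> next hop R15.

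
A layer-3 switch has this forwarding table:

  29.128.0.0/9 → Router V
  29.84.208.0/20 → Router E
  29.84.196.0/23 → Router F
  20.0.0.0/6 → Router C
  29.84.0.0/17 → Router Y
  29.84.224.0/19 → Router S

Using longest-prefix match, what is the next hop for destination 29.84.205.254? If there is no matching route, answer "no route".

no route

No entry's prefix contains 29.84.205.254; there is no default route.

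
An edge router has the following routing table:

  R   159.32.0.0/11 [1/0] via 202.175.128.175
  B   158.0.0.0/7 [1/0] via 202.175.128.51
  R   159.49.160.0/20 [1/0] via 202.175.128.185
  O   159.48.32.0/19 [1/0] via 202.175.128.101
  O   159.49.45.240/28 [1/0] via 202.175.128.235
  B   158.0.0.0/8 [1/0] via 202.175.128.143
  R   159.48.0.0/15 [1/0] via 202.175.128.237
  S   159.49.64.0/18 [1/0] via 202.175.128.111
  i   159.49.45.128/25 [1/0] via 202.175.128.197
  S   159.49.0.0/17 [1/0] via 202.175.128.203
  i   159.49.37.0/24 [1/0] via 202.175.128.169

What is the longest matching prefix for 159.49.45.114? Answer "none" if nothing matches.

Entries matching 159.49.45.114:
  158.0.0.0/7 (158.0.0.0 - 159.255.255.255)
  159.32.0.0/11 (159.32.0.0 - 159.63.255.255)
  159.48.0.0/15 (159.48.0.0 - 159.49.255.255)
  159.49.0.0/17 (159.49.0.0 - 159.49.127.255)
Most specific is 159.49.0.0/17.

159.49.0.0/17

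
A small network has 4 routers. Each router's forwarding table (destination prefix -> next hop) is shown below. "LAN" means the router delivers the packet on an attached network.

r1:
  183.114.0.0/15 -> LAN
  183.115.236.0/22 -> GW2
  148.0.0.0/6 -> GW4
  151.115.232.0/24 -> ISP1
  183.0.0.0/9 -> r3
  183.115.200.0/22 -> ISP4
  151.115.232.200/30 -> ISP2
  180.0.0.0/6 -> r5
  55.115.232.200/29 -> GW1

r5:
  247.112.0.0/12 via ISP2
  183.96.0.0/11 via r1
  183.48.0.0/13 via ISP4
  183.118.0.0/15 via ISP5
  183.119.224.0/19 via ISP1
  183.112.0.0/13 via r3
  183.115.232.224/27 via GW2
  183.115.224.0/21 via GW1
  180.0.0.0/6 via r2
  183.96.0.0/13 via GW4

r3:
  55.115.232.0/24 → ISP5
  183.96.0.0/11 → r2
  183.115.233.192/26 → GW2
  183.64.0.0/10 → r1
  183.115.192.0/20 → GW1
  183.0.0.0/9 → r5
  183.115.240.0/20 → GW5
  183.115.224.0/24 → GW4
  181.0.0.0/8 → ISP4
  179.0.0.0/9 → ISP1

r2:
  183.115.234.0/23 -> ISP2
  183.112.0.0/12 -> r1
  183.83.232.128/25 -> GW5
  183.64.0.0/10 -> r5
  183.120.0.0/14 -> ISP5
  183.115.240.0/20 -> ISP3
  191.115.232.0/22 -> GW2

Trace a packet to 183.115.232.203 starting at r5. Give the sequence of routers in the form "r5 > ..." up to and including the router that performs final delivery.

At r5: longest match for 183.115.232.203 is 183.112.0.0/13 -> r3
At r3: longest match for 183.115.232.203 is 183.96.0.0/11 -> r2
At r2: longest match for 183.115.232.203 is 183.112.0.0/12 -> r1
At r1: longest match for 183.115.232.203 is 183.114.0.0/15 -> LAN

r5 > r3 > r2 > r1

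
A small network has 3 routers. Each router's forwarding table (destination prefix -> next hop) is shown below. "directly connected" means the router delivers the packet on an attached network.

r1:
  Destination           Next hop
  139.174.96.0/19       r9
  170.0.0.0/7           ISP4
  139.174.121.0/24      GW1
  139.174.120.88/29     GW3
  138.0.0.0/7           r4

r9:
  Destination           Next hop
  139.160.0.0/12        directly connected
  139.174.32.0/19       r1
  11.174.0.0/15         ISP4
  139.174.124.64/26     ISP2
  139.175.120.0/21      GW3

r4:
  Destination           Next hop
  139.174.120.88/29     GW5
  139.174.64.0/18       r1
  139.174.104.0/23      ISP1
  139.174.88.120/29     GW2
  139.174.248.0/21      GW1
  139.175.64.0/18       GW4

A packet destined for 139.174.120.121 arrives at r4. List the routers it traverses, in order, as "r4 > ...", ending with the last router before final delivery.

r4 > r1 > r9

At r4: longest match for 139.174.120.121 is 139.174.64.0/18 -> r1
At r1: longest match for 139.174.120.121 is 139.174.96.0/19 -> r9
At r9: longest match for 139.174.120.121 is 139.160.0.0/12 -> directly connected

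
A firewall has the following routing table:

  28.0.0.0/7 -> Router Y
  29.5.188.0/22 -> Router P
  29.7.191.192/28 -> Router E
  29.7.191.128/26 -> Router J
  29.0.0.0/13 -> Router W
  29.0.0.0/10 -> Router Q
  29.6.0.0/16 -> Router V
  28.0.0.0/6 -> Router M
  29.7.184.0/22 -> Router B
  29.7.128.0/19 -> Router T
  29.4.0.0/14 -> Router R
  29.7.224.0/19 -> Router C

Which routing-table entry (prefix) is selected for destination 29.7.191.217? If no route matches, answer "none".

29.4.0.0/14

Entries matching 29.7.191.217:
  28.0.0.0/6 (28.0.0.0 - 31.255.255.255)
  28.0.0.0/7 (28.0.0.0 - 29.255.255.255)
  29.0.0.0/10 (29.0.0.0 - 29.63.255.255)
  29.0.0.0/13 (29.0.0.0 - 29.7.255.255)
  29.4.0.0/14 (29.4.0.0 - 29.7.255.255)
Most specific is 29.4.0.0/14.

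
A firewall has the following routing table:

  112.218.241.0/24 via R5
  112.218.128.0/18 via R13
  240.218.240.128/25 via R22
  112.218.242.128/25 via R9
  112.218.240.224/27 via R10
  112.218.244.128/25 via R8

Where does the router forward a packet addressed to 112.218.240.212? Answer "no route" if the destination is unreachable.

no route

No entry's prefix contains 112.218.240.212; there is no default route.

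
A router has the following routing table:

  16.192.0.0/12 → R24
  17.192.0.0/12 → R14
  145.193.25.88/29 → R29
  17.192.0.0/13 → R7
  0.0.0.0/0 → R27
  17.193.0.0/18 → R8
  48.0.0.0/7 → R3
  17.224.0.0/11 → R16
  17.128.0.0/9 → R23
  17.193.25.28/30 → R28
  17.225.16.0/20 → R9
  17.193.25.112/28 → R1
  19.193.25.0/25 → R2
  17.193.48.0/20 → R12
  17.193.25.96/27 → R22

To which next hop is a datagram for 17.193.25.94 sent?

Routes whose prefix contains 17.193.25.94:
  0.0.0.0/0 (default, matches everything) -> R27
  17.128.0.0/9 (17.128.0.0 - 17.255.255.255) -> R23
  17.192.0.0/12 (17.192.0.0 - 17.207.255.255) -> R14
  17.192.0.0/13 (17.192.0.0 - 17.199.255.255) -> R7
  17.193.0.0/18 (17.193.0.0 - 17.193.63.255) -> R8
More-specific entries that do NOT match:
  17.193.25.28/30 (17.193.25.28 - 17.193.25.31) does not contain 17.193.25.94
  145.193.25.88/29 (145.193.25.88 - 145.193.25.95) does not contain 17.193.25.94
  17.193.25.112/28 (17.193.25.112 - 17.193.25.127) does not contain 17.193.25.94
  17.193.25.96/27 (17.193.25.96 - 17.193.25.127) does not contain 17.193.25.94
  19.193.25.0/25 (19.193.25.0 - 19.193.25.127) does not contain 17.193.25.94
  17.225.16.0/20 (17.225.16.0 - 17.225.31.255) does not contain 17.193.25.94
  17.193.48.0/20 (17.193.48.0 - 17.193.63.255) does not contain 17.193.25.94
Longest matching prefix is /18 -> next hop R8.

R8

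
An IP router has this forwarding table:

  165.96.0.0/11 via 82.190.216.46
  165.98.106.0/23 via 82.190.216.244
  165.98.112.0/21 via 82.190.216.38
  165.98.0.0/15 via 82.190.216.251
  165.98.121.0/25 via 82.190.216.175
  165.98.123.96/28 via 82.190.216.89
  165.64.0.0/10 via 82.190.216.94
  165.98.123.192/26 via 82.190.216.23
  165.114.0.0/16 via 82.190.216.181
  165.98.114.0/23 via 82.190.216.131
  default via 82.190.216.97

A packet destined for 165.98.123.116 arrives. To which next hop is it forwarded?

Routes whose prefix contains 165.98.123.116:
  0.0.0.0/0 (default, matches everything) -> 82.190.216.97
  165.64.0.0/10 (165.64.0.0 - 165.127.255.255) -> 82.190.216.94
  165.96.0.0/11 (165.96.0.0 - 165.127.255.255) -> 82.190.216.46
  165.98.0.0/15 (165.98.0.0 - 165.99.255.255) -> 82.190.216.251
More-specific entries that do NOT match:
  165.98.123.96/28 (165.98.123.96 - 165.98.123.111) does not contain 165.98.123.116
  165.98.123.192/26 (165.98.123.192 - 165.98.123.255) does not contain 165.98.123.116
  165.98.121.0/25 (165.98.121.0 - 165.98.121.127) does not contain 165.98.123.116
  165.98.106.0/23 (165.98.106.0 - 165.98.107.255) does not contain 165.98.123.116
  165.98.114.0/23 (165.98.114.0 - 165.98.115.255) does not contain 165.98.123.116
  165.98.112.0/21 (165.98.112.0 - 165.98.119.255) does not contain 165.98.123.116
  165.114.0.0/16 (165.114.0.0 - 165.114.255.255) does not contain 165.98.123.116
Longest matching prefix is /15 -> next hop 82.190.216.251.

82.190.216.251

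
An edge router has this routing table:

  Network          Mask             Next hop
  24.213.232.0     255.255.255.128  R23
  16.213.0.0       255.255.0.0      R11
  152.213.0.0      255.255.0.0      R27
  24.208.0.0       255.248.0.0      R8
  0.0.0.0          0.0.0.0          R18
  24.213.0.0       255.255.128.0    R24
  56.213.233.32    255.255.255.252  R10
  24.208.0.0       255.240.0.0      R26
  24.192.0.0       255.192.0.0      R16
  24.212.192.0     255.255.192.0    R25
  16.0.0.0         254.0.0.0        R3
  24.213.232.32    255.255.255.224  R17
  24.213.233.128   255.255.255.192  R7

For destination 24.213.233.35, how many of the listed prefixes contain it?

Prefixes containing 24.213.233.35:
  0.0.0.0/0 (default, matches everything)
  24.192.0.0/10 (24.192.0.0 - 24.255.255.255)
  24.208.0.0/12 (24.208.0.0 - 24.223.255.255)
  24.208.0.0/13 (24.208.0.0 - 24.215.255.255)
Total matching entries: 4.

4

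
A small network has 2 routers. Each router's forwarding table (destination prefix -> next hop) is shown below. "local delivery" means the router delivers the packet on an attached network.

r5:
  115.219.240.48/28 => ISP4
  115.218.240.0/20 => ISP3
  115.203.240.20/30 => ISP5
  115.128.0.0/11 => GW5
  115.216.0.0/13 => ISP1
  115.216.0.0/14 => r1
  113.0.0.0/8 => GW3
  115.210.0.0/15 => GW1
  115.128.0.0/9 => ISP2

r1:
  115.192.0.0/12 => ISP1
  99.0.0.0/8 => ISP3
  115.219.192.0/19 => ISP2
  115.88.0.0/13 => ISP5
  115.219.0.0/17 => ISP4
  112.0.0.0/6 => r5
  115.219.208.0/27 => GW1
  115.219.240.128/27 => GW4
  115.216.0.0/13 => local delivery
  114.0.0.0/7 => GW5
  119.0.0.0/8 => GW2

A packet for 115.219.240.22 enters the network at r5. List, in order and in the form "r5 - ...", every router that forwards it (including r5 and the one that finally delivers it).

r5 - r1

At r5: longest match for 115.219.240.22 is 115.216.0.0/14 -> r1
At r1: longest match for 115.219.240.22 is 115.216.0.0/13 -> local delivery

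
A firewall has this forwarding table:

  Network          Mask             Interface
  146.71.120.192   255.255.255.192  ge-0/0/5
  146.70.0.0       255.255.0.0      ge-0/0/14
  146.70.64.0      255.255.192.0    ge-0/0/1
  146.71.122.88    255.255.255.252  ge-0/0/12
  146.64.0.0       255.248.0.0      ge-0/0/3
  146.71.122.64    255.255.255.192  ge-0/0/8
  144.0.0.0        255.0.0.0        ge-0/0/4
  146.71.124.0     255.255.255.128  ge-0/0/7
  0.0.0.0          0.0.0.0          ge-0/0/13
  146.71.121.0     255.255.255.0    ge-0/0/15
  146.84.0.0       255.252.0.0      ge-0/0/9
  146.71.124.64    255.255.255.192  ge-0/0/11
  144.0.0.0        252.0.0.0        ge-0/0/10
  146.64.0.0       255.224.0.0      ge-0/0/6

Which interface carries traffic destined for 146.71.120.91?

ge-0/0/3

Routes whose prefix contains 146.71.120.91:
  0.0.0.0/0 (default, matches everything) -> ge-0/0/13
  144.0.0.0/6 (144.0.0.0 - 147.255.255.255) -> ge-0/0/10
  146.64.0.0/11 (146.64.0.0 - 146.95.255.255) -> ge-0/0/6
  146.64.0.0/13 (146.64.0.0 - 146.71.255.255) -> ge-0/0/3
More-specific entries that do NOT match:
  146.71.122.88/30 (146.71.122.88 - 146.71.122.91) does not contain 146.71.120.91
  146.71.120.192/26 (146.71.120.192 - 146.71.120.255) does not contain 146.71.120.91
  146.71.122.64/26 (146.71.122.64 - 146.71.122.127) does not contain 146.71.120.91
  146.71.124.64/26 (146.71.124.64 - 146.71.124.127) does not contain 146.71.120.91
  146.71.124.0/25 (146.71.124.0 - 146.71.124.127) does not contain 146.71.120.91
  146.71.121.0/24 (146.71.121.0 - 146.71.121.255) does not contain 146.71.120.91
  146.70.64.0/18 (146.70.64.0 - 146.70.127.255) does not contain 146.71.120.91
  146.70.0.0/16 (146.70.0.0 - 146.70.255.255) does not contain 146.71.120.91
  146.84.0.0/14 (146.84.0.0 - 146.87.255.255) does not contain 146.71.120.91
Longest matching prefix is /13 -> interface ge-0/0/3.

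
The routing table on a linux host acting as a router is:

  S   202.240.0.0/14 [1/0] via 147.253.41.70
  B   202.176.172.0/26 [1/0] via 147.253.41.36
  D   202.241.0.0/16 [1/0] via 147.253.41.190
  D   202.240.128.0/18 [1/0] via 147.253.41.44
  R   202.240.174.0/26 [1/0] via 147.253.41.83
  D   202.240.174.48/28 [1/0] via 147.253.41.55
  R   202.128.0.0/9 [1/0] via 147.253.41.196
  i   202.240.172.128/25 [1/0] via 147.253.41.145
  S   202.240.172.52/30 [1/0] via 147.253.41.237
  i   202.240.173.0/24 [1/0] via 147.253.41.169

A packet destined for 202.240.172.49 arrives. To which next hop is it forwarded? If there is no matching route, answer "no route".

Routes whose prefix contains 202.240.172.49:
  202.128.0.0/9 (202.128.0.0 - 202.255.255.255) -> 147.253.41.196
  202.240.0.0/14 (202.240.0.0 - 202.243.255.255) -> 147.253.41.70
  202.240.128.0/18 (202.240.128.0 - 202.240.191.255) -> 147.253.41.44
More-specific entries that do NOT match:
  202.240.172.52/30 (202.240.172.52 - 202.240.172.55) does not contain 202.240.172.49
  202.240.174.48/28 (202.240.174.48 - 202.240.174.63) does not contain 202.240.172.49
  202.176.172.0/26 (202.176.172.0 - 202.176.172.63) does not contain 202.240.172.49
  202.240.174.0/26 (202.240.174.0 - 202.240.174.63) does not contain 202.240.172.49
  202.240.172.128/25 (202.240.172.128 - 202.240.172.255) does not contain 202.240.172.49
  202.240.173.0/24 (202.240.173.0 - 202.240.173.255) does not contain 202.240.172.49
Longest matching prefix is /18 -> next hop 147.253.41.44.

147.253.41.44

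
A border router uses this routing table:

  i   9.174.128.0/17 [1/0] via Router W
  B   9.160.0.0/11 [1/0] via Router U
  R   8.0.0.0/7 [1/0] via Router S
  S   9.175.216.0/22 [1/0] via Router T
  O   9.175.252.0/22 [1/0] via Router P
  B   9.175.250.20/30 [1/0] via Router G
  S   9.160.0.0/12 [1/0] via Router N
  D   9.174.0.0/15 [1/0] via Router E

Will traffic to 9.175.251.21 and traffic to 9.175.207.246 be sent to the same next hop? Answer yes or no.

yes

9.175.251.21: longest match 9.174.0.0/15 -> Router E
9.175.207.246: longest match 9.174.0.0/15 -> Router E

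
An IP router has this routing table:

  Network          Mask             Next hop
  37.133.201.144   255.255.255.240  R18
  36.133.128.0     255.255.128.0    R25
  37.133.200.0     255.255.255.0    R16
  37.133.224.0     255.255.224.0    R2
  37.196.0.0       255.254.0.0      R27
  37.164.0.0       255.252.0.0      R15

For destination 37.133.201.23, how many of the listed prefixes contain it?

0

No listed prefix contains 37.133.201.23.
Total matching entries: 0.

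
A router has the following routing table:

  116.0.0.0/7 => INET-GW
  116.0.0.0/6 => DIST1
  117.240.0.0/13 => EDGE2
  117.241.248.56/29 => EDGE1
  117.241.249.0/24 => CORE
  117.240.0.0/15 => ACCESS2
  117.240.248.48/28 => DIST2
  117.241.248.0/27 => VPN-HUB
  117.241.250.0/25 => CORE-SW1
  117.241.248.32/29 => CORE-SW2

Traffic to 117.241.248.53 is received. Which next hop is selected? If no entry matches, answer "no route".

Routes whose prefix contains 117.241.248.53:
  116.0.0.0/6 (116.0.0.0 - 119.255.255.255) -> DIST1
  116.0.0.0/7 (116.0.0.0 - 117.255.255.255) -> INET-GW
  117.240.0.0/13 (117.240.0.0 - 117.247.255.255) -> EDGE2
  117.240.0.0/15 (117.240.0.0 - 117.241.255.255) -> ACCESS2
More-specific entries that do NOT match:
  117.241.248.56/29 (117.241.248.56 - 117.241.248.63) does not contain 117.241.248.53
  117.241.248.32/29 (117.241.248.32 - 117.241.248.39) does not contain 117.241.248.53
  117.240.248.48/28 (117.240.248.48 - 117.240.248.63) does not contain 117.241.248.53
  117.241.248.0/27 (117.241.248.0 - 117.241.248.31) does not contain 117.241.248.53
  117.241.250.0/25 (117.241.250.0 - 117.241.250.127) does not contain 117.241.248.53
  117.241.249.0/24 (117.241.249.0 - 117.241.249.255) does not contain 117.241.248.53
Longest matching prefix is /15 -> next hop ACCESS2.

ACCESS2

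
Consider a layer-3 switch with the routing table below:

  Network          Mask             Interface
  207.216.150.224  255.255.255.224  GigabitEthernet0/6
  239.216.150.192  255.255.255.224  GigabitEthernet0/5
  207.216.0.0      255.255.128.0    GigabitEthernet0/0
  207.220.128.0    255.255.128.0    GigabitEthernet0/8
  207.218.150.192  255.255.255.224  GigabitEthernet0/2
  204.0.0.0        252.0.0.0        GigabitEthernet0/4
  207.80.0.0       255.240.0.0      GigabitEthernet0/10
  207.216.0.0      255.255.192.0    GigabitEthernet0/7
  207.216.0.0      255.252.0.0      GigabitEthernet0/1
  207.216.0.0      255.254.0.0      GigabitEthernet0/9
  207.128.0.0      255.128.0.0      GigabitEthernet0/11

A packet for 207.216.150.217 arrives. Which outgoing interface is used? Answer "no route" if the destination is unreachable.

Routes whose prefix contains 207.216.150.217:
  204.0.0.0/6 (204.0.0.0 - 207.255.255.255) -> GigabitEthernet0/4
  207.128.0.0/9 (207.128.0.0 - 207.255.255.255) -> GigabitEthernet0/11
  207.216.0.0/14 (207.216.0.0 - 207.219.255.255) -> GigabitEthernet0/1
  207.216.0.0/15 (207.216.0.0 - 207.217.255.255) -> GigabitEthernet0/9
More-specific entries that do NOT match:
  207.216.150.224/27 (207.216.150.224 - 207.216.150.255) does not contain 207.216.150.217
  239.216.150.192/27 (239.216.150.192 - 239.216.150.223) does not contain 207.216.150.217
  207.218.150.192/27 (207.218.150.192 - 207.218.150.223) does not contain 207.216.150.217
  207.216.0.0/18 (207.216.0.0 - 207.216.63.255) does not contain 207.216.150.217
  207.216.0.0/17 (207.216.0.0 - 207.216.127.255) does not contain 207.216.150.217
  207.220.128.0/17 (207.220.128.0 - 207.220.255.255) does not contain 207.216.150.217
Longest matching prefix is /15 -> interface GigabitEthernet0/9.

GigabitEthernet0/9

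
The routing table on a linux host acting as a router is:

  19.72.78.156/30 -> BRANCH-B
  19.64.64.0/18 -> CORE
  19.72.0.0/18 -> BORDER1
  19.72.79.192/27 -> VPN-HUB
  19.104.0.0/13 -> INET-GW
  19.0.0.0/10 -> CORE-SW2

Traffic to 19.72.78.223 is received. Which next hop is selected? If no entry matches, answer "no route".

No entry's prefix contains 19.72.78.223; there is no default route.

no route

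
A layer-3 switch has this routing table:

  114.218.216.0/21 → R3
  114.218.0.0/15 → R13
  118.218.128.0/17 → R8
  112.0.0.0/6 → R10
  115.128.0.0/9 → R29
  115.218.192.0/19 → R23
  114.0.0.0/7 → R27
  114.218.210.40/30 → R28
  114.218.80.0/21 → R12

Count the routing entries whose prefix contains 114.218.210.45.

3

Prefixes containing 114.218.210.45:
  112.0.0.0/6 (112.0.0.0 - 115.255.255.255)
  114.0.0.0/7 (114.0.0.0 - 115.255.255.255)
  114.218.0.0/15 (114.218.0.0 - 114.219.255.255)
Total matching entries: 3.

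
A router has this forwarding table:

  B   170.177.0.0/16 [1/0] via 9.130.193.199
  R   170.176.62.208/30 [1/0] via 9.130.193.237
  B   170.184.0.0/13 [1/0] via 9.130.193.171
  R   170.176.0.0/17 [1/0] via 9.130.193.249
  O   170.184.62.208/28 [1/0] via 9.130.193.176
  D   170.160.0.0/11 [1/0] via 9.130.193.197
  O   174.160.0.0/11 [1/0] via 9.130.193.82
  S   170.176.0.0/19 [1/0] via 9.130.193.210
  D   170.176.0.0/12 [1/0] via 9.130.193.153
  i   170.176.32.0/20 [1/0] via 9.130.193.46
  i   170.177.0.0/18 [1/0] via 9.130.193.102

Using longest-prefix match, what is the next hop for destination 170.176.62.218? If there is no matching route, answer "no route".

9.130.193.249

Routes whose prefix contains 170.176.62.218:
  170.160.0.0/11 (170.160.0.0 - 170.191.255.255) -> 9.130.193.197
  170.176.0.0/12 (170.176.0.0 - 170.191.255.255) -> 9.130.193.153
  170.176.0.0/17 (170.176.0.0 - 170.176.127.255) -> 9.130.193.249
More-specific entries that do NOT match:
  170.176.62.208/30 (170.176.62.208 - 170.176.62.211) does not contain 170.176.62.218
  170.184.62.208/28 (170.184.62.208 - 170.184.62.223) does not contain 170.176.62.218
  170.176.32.0/20 (170.176.32.0 - 170.176.47.255) does not contain 170.176.62.218
  170.176.0.0/19 (170.176.0.0 - 170.176.31.255) does not contain 170.176.62.218
  170.177.0.0/18 (170.177.0.0 - 170.177.63.255) does not contain 170.176.62.218
Longest matching prefix is /17 -> next hop 9.130.193.249.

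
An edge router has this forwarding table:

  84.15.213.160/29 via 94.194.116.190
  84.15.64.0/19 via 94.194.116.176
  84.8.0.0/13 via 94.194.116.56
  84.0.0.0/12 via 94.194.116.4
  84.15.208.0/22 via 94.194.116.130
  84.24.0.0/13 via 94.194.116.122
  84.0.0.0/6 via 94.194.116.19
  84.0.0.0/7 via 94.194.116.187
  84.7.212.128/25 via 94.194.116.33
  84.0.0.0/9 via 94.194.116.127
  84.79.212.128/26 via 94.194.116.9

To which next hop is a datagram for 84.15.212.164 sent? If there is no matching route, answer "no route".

94.194.116.56

Routes whose prefix contains 84.15.212.164:
  84.0.0.0/6 (84.0.0.0 - 87.255.255.255) -> 94.194.116.19
  84.0.0.0/7 (84.0.0.0 - 85.255.255.255) -> 94.194.116.187
  84.0.0.0/9 (84.0.0.0 - 84.127.255.255) -> 94.194.116.127
  84.0.0.0/12 (84.0.0.0 - 84.15.255.255) -> 94.194.116.4
  84.8.0.0/13 (84.8.0.0 - 84.15.255.255) -> 94.194.116.56
More-specific entries that do NOT match:
  84.15.213.160/29 (84.15.213.160 - 84.15.213.167) does not contain 84.15.212.164
  84.79.212.128/26 (84.79.212.128 - 84.79.212.191) does not contain 84.15.212.164
  84.7.212.128/25 (84.7.212.128 - 84.7.212.255) does not contain 84.15.212.164
  84.15.208.0/22 (84.15.208.0 - 84.15.211.255) does not contain 84.15.212.164
  84.15.64.0/19 (84.15.64.0 - 84.15.95.255) does not contain 84.15.212.164
Longest matching prefix is /13 -> next hop 94.194.116.56.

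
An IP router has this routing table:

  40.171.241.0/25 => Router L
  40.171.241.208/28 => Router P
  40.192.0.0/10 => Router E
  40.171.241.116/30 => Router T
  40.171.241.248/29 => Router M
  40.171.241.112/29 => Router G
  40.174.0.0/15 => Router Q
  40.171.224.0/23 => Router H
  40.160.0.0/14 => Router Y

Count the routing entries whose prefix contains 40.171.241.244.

0

No listed prefix contains 40.171.241.244.
Total matching entries: 0.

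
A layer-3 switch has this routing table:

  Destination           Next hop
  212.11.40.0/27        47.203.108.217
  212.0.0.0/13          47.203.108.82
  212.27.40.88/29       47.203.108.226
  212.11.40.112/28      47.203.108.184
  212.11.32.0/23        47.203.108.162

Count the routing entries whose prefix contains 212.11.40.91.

0

No listed prefix contains 212.11.40.91.
Total matching entries: 0.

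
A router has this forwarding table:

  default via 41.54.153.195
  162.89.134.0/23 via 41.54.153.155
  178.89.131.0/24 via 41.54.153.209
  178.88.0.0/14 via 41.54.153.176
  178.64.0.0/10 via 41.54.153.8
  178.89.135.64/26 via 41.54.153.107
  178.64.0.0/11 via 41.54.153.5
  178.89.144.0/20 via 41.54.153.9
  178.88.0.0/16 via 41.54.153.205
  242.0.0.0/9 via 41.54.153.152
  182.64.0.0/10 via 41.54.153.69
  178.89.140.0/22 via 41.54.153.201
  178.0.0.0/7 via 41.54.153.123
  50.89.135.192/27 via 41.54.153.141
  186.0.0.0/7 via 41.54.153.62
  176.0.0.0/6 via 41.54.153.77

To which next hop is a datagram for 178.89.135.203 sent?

Routes whose prefix contains 178.89.135.203:
  0.0.0.0/0 (default, matches everything) -> 41.54.153.195
  176.0.0.0/6 (176.0.0.0 - 179.255.255.255) -> 41.54.153.77
  178.0.0.0/7 (178.0.0.0 - 179.255.255.255) -> 41.54.153.123
  178.64.0.0/10 (178.64.0.0 - 178.127.255.255) -> 41.54.153.8
  178.64.0.0/11 (178.64.0.0 - 178.95.255.255) -> 41.54.153.5
  178.88.0.0/14 (178.88.0.0 - 178.91.255.255) -> 41.54.153.176
More-specific entries that do NOT match:
  50.89.135.192/27 (50.89.135.192 - 50.89.135.223) does not contain 178.89.135.203
  178.89.135.64/26 (178.89.135.64 - 178.89.135.127) does not contain 178.89.135.203
  178.89.131.0/24 (178.89.131.0 - 178.89.131.255) does not contain 178.89.135.203
  162.89.134.0/23 (162.89.134.0 - 162.89.135.255) does not contain 178.89.135.203
  178.89.140.0/22 (178.89.140.0 - 178.89.143.255) does not contain 178.89.135.203
  178.89.144.0/20 (178.89.144.0 - 178.89.159.255) does not contain 178.89.135.203
  178.88.0.0/16 (178.88.0.0 - 178.88.255.255) does not contain 178.89.135.203
Longest matching prefix is /14 -> next hop 41.54.153.176.

41.54.153.176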